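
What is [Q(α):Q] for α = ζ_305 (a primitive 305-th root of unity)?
[Q(α):Q] = 240

The minimal polynomial of ζ_305 over Q is the 305-th cyclotomic polynomial Φ_305(x), which is irreducible over Q and has degree φ(305) = 240. Hence [Q(α):Q] = φ(305) = 240.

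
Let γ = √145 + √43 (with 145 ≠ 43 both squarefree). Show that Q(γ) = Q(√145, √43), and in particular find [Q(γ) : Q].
[Q(γ) : Q] = 4 (equivalently, Q(γ) = Q(√145, √43))

Obviously Q(γ) ⊆ Q(√145, √43), and [Q(√145, √43):Q] = 4 (since 145, 43 are distinct squarefree integers > 1 with 6235 not a perfect square). To show equality we compute the minimal polynomial of γ. From γ = √145 + √43: γ^2 = 145 + 2√(6235) + 43 = 188 + 2√(6235), so γ^2 - 188 = 2√(6235); squaring, (γ^2 - 188)^2 = 4·6235, i.e. γ^4 - 376γ^2 + 35344 - 24940 = 0, i.e. γ^4 - 376γ^2 + 10404 = 0. So γ is a root of x^4 - 376x^2 + 10404. This polynomial is irreducible over Q: it has no rational root (each ±√145 ± √43 is irrational), and any factorization into two quadratics over Q would force √(6235) ∈ Q (pairing opposite roots) or √145, √43 ∈ Q (other pairings), all impossible. Hence [Q(γ):Q] = 4 = [Q(√145, √43):Q], so Q(γ) = Q(√145, √43).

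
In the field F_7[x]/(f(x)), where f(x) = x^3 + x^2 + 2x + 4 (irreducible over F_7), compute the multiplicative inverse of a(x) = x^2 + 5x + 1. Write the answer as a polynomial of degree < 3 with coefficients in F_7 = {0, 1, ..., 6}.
a(x)^(-1) ≡ 6x + 4 (mod f(x))

Since f is irreducible over F_7, F_7[x]/(f) is a field and a(x) ≠ 0 has an inverse. Apply the extended Euclidean algorithm to f(x) and a(x) in F_7[x]: f(x) = (x + 3)·a(x) + (1). The last nonzero remainder is the constant 1 = gcd(f, a) in F_7. Back-substituting through the division chain expresses 1 = s(x)·a(x) + t(x)·f(x) with s(x) ≡ 6x + 4 (mod f), so a(x)^(-1) ≡ s(x) = 6x + 4 (mod f). Check: (x^2 + 5x + 1)·(6x + 4) = 6x^3 + 6x^2 + 5x + 4 ≡ 1 (mod x^3 + x^2 + 2x + 4).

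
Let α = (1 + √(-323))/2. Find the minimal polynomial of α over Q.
m_α(x) = x^2 - x + 81

From 2α - 1 = √(-323), squaring gives (2α - 1)^2 = -323, i.e. 4α^2 - 4α + 1 = -323, so α^2 - α + (1 + 323)/4 = 0. Since -323 ≡ 1 (mod 4), (1 + 323)/4 = 81 ∈ Z. The polynomial x^2 - x + 81 has discriminant 1 - 4·(81) = -323, which is not a perfect square in Q (d = -323 is squarefree and ≠ 1), so x^2 - x + 81 is irreducible over Q. It is the minimal polynomial of α.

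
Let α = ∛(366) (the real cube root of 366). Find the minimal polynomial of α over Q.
m_α(x) = x^3 - 366

α satisfies α^3 = 366, so x^3 - 366 annihilates α. By the rational root test, a rational root p/q (in lowest terms) of x^3 - 366 would satisfy p^3 = 366 q^3, forcing q = 1 and p^3 = 366; but 366 is not a perfect cube, contradiction. A monic cubic over Q with no rational root is irreducible (any nontrivial factorization would include a linear factor). Hence x^3 - 366 is the minimal polynomial of α, and in particular [Q(α):Q] = 3.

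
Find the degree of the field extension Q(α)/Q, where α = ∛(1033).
[Q(α):Q] = 3

The minimal polynomial of α is x^3 - 1033, irreducible over Q since 1033 is not a perfect cube (so x^3 - 1033 has no rational root). Hence [Q(α):Q] = deg(m_α) = 3.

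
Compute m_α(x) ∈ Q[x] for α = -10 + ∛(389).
m_α(x) = x^3 + 30x^2 + 300x + 611

Set β = α + 10 = ∛(389), so β^3 = 389. Then (α + 10)^3 - 389 = 0, i.e. α is a root of g(x) = (x + 10)^3 - 389 = x^3 + 30x^2 + 300x + 611. Since g(x) = h(x + 10) where h(x) = x^3 - 389, and h is irreducible over Q (because 389 is not a perfect cube, so h has no rational root, and a monic cubic with no rational root is irreducible), g is also irreducible (irreducibility is preserved under the substitution x → x + 10). Hence m_α(x) = x^3 + 30x^2 + 300x + 611.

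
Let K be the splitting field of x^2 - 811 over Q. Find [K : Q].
[K : Q] = 2

f(x) = x^2 - 811 factors as (x - √811)(x + √811). The splitting field is K = Q(√811). Since 811 is squarefree and > 1, it is not a perfect square, so x^2 - 811 is irreducible over Q and [Q(√811) : Q] = 2. Hence [K : Q] = 2.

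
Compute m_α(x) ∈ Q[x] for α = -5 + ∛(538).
m_α(x) = x^3 + 15x^2 + 75x - 413

Set β = α + 5 = ∛(538), so β^3 = 538. Then (α + 5)^3 - 538 = 0, i.e. α is a root of g(x) = (x + 5)^3 - 538 = x^3 + 15x^2 + 75x - 413. Since g(x) = h(x + 5) where h(x) = x^3 - 538, and h is irreducible over Q (because 538 is not a perfect cube, so h has no rational root, and a monic cubic with no rational root is irreducible), g is also irreducible (irreducibility is preserved under the substitution x → x + 5). Hence m_α(x) = x^3 + 15x^2 + 75x - 413.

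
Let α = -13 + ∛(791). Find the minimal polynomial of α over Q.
m_α(x) = x^3 + 39x^2 + 507x + 1406

Set β = α + 13 = ∛(791), so β^3 = 791. Then (α + 13)^3 - 791 = 0, i.e. α is a root of g(x) = (x + 13)^3 - 791 = x^3 + 39x^2 + 507x + 1406. Since g(x) = h(x + 13) where h(x) = x^3 - 791, and h is irreducible over Q (because 791 is not a perfect cube, so h has no rational root, and a monic cubic with no rational root is irreducible), g is also irreducible (irreducibility is preserved under the substitution x → x + 13). Hence m_α(x) = x^3 + 39x^2 + 507x + 1406.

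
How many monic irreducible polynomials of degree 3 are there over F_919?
There are 258716880 monic irreducible polynomials of degree 3 over F_919

Each element of F_{919^3} that lies in no proper subfield is a root of exactly one monic irreducible of degree 3 over F_919, and each such polynomial has 3 distinct roots in F_{919^3}. By Möbius inversion the count is N_919(3) = (1/3) Σ_{d|3} μ(3/d) · 919^d = (1/3)(μ(3)·919^1 + μ(1)·919^3) = 776150640/3 = 258716880.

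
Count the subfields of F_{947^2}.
F_{947^2} has 2 subfields

The subfields of F_{p^n} are exactly the fields F_{p^d} for d | n (each is the fixed field of the unique index-d subgroup of Gal(F_{p^n}/F_p) ≅ Z/nZ). The divisors of n = 2 are {1, 2}, giving 2 subfields: F_{947^1}, F_{947^2}.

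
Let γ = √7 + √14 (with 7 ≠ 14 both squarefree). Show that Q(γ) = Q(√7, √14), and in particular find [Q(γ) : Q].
[Q(γ) : Q] = 4 (equivalently, Q(γ) = Q(√7, √14))

Obviously Q(γ) ⊆ Q(√7, √14), and [Q(√7, √14):Q] = 4 (since 7, 14 are distinct squarefree integers > 1 with 98 not a perfect square). To show equality we compute the minimal polynomial of γ. From γ = √7 + √14: γ^2 = 7 + 2√(98) + 14 = 21 + 2√(98), so γ^2 - 21 = 2√(98); squaring, (γ^2 - 21)^2 = 4·98, i.e. γ^4 - 42γ^2 + 441 - 392 = 0, i.e. γ^4 - 42γ^2 + 49 = 0. So γ is a root of x^4 - 42x^2 + 49. This polynomial is irreducible over Q: it has no rational root (each ±√7 ± √14 is irrational), and any factorization into two quadratics over Q would force √(98) ∈ Q (pairing opposite roots) or √7, √14 ∈ Q (other pairings), all impossible. Hence [Q(γ):Q] = 4 = [Q(√7, √14):Q], so Q(γ) = Q(√7, √14).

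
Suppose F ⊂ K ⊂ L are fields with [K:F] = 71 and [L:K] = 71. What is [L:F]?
[L:F] = 5041

The tower law says that for any tower of field extensions F ⊂ K ⊂ L with finite degrees, [L:F] = [L:K] · [K:F]. Here this gives [L:F] = 71 · 71 = 5041.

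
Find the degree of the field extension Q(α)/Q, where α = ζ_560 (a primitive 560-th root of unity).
[Q(α):Q] = 192

The minimal polynomial of ζ_560 over Q is the 560-th cyclotomic polynomial Φ_560(x), which is irreducible over Q and has degree φ(560) = 192. Hence [Q(α):Q] = φ(560) = 192.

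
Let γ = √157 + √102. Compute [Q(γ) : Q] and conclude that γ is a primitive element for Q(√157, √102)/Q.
[Q(γ) : Q] = 4 (equivalently, Q(γ) = Q(√157, √102))

Obviously Q(γ) ⊆ Q(√157, √102), and [Q(√157, √102):Q] = 4 (since 157, 102 are distinct squarefree integers > 1 with 16014 not a perfect square). To show equality we compute the minimal polynomial of γ. From γ = √157 + √102: γ^2 = 157 + 2√(16014) + 102 = 259 + 2√(16014), so γ^2 - 259 = 2√(16014); squaring, (γ^2 - 259)^2 = 4·16014, i.e. γ^4 - 518γ^2 + 67081 - 64056 = 0, i.e. γ^4 - 518γ^2 + 3025 = 0. So γ is a root of x^4 - 518x^2 + 3025. This polynomial is irreducible over Q: it has no rational root (each ±√157 ± √102 is irrational), and any factorization into two quadratics over Q would force √(16014) ∈ Q (pairing opposite roots) or √157, √102 ∈ Q (other pairings), all impossible. Hence [Q(γ):Q] = 4 = [Q(√157, √102):Q], so Q(γ) = Q(√157, √102).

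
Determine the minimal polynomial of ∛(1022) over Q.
m_α(x) = x^3 - 1022

α satisfies α^3 = 1022, so x^3 - 1022 annihilates α. By the rational root test, a rational root p/q (in lowest terms) of x^3 - 1022 would satisfy p^3 = 1022 q^3, forcing q = 1 and p^3 = 1022; but 1022 is not a perfect cube, contradiction. A monic cubic over Q with no rational root is irreducible (any nontrivial factorization would include a linear factor). Hence x^3 - 1022 is the minimal polynomial of α, and in particular [Q(α):Q] = 3.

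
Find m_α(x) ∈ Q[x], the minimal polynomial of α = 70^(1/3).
m_α(x) = x^3 - 70

α satisfies α^3 = 70, so x^3 - 70 annihilates α. By the rational root test, a rational root p/q (in lowest terms) of x^3 - 70 would satisfy p^3 = 70 q^3, forcing q = 1 and p^3 = 70; but 70 is not a perfect cube, contradiction. A monic cubic over Q with no rational root is irreducible (any nontrivial factorization would include a linear factor). Hence x^3 - 70 is the minimal polynomial of α, and in particular [Q(α):Q] = 3.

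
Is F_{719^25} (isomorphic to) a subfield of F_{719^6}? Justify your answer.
No: F_{719^25} is not a subfield of F_{719^6}

F_{p^m} embeds in F_{p^n} iff m | n. Here 25 ∤ 6 (since 6 = 0·25 + 6 with remainder 6 ≠ 0), so F_{719^25} is not a subfield of F_{719^6}. Equivalently: if it were, the tower law would give 25 = [F_{719^25}:F_719] dividing [F_{719^6}:F_719] = 6, contradiction.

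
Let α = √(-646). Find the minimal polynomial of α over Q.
m_α(x) = x^2 + 646

α satisfies α^2 + 646 = 0, so x^2 + 646 annihilates α. Since d = -646 is squarefree and ≠ 1, it is not a perfect square in Q, so x^2 + 646 has no rational root and is therefore irreducible over Q (a degree-2 polynomial over a field is irreducible iff it has no root). Hence m_α(x) = x^2 + 646.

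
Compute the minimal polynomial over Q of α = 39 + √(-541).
m_α(x) = x^2 - 78x + 2062

From α - 39 = √(-541), squaring gives (α - 39)^2 = -541, i.e. α^2 - 78α + 1521 = -541, so α^2 - 78α + 2062 = 0. The discriminant of x^2 - 78x + 2062 is (-78)^2 - 4·(2062) = 6084 - 8248 = -2164, and 4·(-541) is not a perfect square in Q since -541 is squarefree and ≠ 1. Hence x^2 - 78x + 2062 is irreducible over Q and is the minimal polynomial of α.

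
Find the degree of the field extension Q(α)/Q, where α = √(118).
[Q(α):Q] = 2

[Q(α):Q] equals the degree of the minimal polynomial of α. Here α^2 = 118 and x^2 - 118 is irreducible (d = 118 is squarefree, ≠ 1, hence not a square), so deg(m_α) = 2. Thus [Q(α):Q] = 2.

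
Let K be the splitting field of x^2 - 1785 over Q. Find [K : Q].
[K : Q] = 2

f(x) = x^2 - 1785 factors as (x - √1785)(x + √1785). The splitting field is K = Q(√1785). Since 1785 is squarefree and > 1, it is not a perfect square, so x^2 - 1785 is irreducible over Q and [Q(√1785) : Q] = 2. Hence [K : Q] = 2.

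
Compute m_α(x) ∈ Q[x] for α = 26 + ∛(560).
m_α(x) = x^3 - 78x^2 + 2028x - 18136

Set β = α - 26 = ∛(560), so β^3 = 560. Then (α - 26)^3 - 560 = 0, i.e. α is a root of g(x) = (x - 26)^3 - 560 = x^3 - 78x^2 + 2028x - 18136. Since g(x) = h(x - 26) where h(x) = x^3 - 560, and h is irreducible over Q (because 560 is not a perfect cube, so h has no rational root, and a monic cubic with no rational root is irreducible), g is also irreducible (irreducibility is preserved under the substitution x → x - 26). Hence m_α(x) = x^3 - 78x^2 + 2028x - 18136.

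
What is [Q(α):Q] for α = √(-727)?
[Q(α):Q] = 2

[Q(α):Q] equals the degree of the minimal polynomial of α. Here α^2 = -727 and x^2 + 727 is irreducible (d = -727 is squarefree, ≠ 1, hence not a square), so deg(m_α) = 2. Thus [Q(α):Q] = 2.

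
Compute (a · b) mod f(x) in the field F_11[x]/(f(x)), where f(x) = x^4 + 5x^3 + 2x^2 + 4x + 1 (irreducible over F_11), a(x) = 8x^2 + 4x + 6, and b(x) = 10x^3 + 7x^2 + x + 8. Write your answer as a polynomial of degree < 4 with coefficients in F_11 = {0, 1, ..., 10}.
a · b ≡ 4x^3 + 2x^2 + 8x (mod f(x))

Multiply in F_11[x]: a(x)·b(x) = (8x^2 + 4x + 6)·(10x^3 + 7x^2 + x + 8) = 3x^5 + 8x^4 + 8x^3 + 5x + 4. This has degree ≥ 4, so divide by f(x) over F_11: 3x^5 + 8x^4 + 8x^3 + 5x + 4 = (3x + 4)·(x^4 + 5x^3 + 2x^2 + 4x + 1) + (4x^3 + 2x^2 + 8x). Hence a·b ≡ 4x^3 + 2x^2 + 8x (mod f). (F_11[x]/(f) is a field with 11^4 = 14641 elements since f is irreducible of degree 4.)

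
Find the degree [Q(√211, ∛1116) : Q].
[Q(√211, ∛1116) : Q] = 6

Let L = Q(√211, ∛1116). Since Q(√211) ⊂ L and [Q(√211):Q] = 2, the tower law gives 2 | [L:Q]. Likewise Q(∛1116) ⊂ L with [Q(∛1116):Q] = 3 (because 1116 is not a perfect cube), so 3 | [L:Q]. As gcd(2,3) = 1, [L:Q] is divisible by 6. Conversely L is generated over Q by √211 and ∛1116, so [L:Q] ≤ 2·3 = 6. Therefore [Q(√211, ∛1116) : Q] = 6.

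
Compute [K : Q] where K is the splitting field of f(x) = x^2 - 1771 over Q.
[K : Q] = 2

f(x) = x^2 - 1771 factors as (x - √1771)(x + √1771). The splitting field is K = Q(√1771). Since 1771 is squarefree and > 1, it is not a perfect square, so x^2 - 1771 is irreducible over Q and [Q(√1771) : Q] = 2. Hence [K : Q] = 2.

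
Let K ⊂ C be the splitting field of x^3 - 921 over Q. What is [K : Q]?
[K : Q] = 6

The roots of x^3 - 921 are ∛921, ω∛921, ω^2∛921 where ω = e^(2πi/3) is a primitive cube root of unity, so K = Q(∛921, ω). Now [Q(∛921):Q] = 3 (since 921 is not a perfect cube, x^3 - 921 is irreducible) and [Q(ω):Q] = 2. Both 2 and 3 divide [K:Q], and [K:Q] ≤ 3·2 = 6, so [K:Q] = 6. (Equivalently: Q(∛921) ⊂ R but ω ∉ R, so [K : Q(∛921)] = 2.)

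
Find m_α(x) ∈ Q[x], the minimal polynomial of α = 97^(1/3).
m_α(x) = x^3 - 97

α satisfies α^3 = 97, so x^3 - 97 annihilates α. By the rational root test, a rational root p/q (in lowest terms) of x^3 - 97 would satisfy p^3 = 97 q^3, forcing q = 1 and p^3 = 97; but 97 is not a perfect cube, contradiction. A monic cubic over Q with no rational root is irreducible (any nontrivial factorization would include a linear factor). Hence x^3 - 97 is the minimal polynomial of α, and in particular [Q(α):Q] = 3.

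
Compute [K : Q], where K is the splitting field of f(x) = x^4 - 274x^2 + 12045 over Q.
[K : Q] = 4

Solving the quadratic in x^2: x^2 = (274 ± √(274^2 - 4·12045))/2 = (274 ± √26896)/2 = (274 ± 164)/2, giving x^2 = 219 or x^2 = 55. So f(x) = (x^2 - 219)(x^2 - 55) and the roots of f are ±√219, ±√55. Hence the splitting field is K = Q(√219, √55). Since 219 and 55 are distinct squarefree integers > 1, their product 12045 is not a perfect square, so √55 ∉ Q(√219). By the tower law [K:Q] = [Q(√219,√55):Q(√219)] · [Q(√219):Q] = 2 · 2 = 4.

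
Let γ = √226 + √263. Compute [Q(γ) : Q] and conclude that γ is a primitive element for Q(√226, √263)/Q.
[Q(γ) : Q] = 4 (equivalently, Q(γ) = Q(√226, √263))

Obviously Q(γ) ⊆ Q(√226, √263), and [Q(√226, √263):Q] = 4 (since 226, 263 are distinct squarefree integers > 1 with 59438 not a perfect square). To show equality we compute the minimal polynomial of γ. From γ = √226 + √263: γ^2 = 226 + 2√(59438) + 263 = 489 + 2√(59438), so γ^2 - 489 = 2√(59438); squaring, (γ^2 - 489)^2 = 4·59438, i.e. γ^4 - 978γ^2 + 239121 - 237752 = 0, i.e. γ^4 - 978γ^2 + 1369 = 0. So γ is a root of x^4 - 978x^2 + 1369. This polynomial is irreducible over Q: it has no rational root (each ±√226 ± √263 is irrational), and any factorization into two quadratics over Q would force √(59438) ∈ Q (pairing opposite roots) or √226, √263 ∈ Q (other pairings), all impossible. Hence [Q(γ):Q] = 4 = [Q(√226, √263):Q], so Q(γ) = Q(√226, √263).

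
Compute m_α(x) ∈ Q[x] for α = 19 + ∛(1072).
m_α(x) = x^3 - 57x^2 + 1083x - 7931

Set β = α - 19 = ∛(1072), so β^3 = 1072. Then (α - 19)^3 - 1072 = 0, i.e. α is a root of g(x) = (x - 19)^3 - 1072 = x^3 - 57x^2 + 1083x - 7931. Since g(x) = h(x - 19) where h(x) = x^3 - 1072, and h is irreducible over Q (because 1072 is not a perfect cube, so h has no rational root, and a monic cubic with no rational root is irreducible), g is also irreducible (irreducibility is preserved under the substitution x → x - 19). Hence m_α(x) = x^3 - 57x^2 + 1083x - 7931.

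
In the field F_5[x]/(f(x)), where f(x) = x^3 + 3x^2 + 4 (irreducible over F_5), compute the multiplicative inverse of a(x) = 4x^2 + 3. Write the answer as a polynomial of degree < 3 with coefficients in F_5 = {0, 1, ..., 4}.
a(x)^(-1) ≡ x^2 + 2x (mod f(x))

Since f is irreducible over F_5, F_5[x]/(f) is a field and a(x) ≠ 0 has an inverse. Apply the extended Euclidean algorithm to f(x) and a(x) in F_5[x]: f(x) = (4x + 2)·a(x) + (3x + 3);  a(x) = (3x + 2)·(3x + 3) + (2). The last nonzero remainder is the constant 2 = gcd(f, a) in F_5. Back-substituting through the division chain expresses 2 = s(x)·a(x) + t(x)·f(x) with s(x) ≡ 2x^2 + 4x (mod f), so (2x^2 + 4x)·a(x) ≡ 2 (mod f). Multiplying by 2^(-1) ≡ 3 in F_5 gives a(x)^(-1) ≡ 3·(2x^2 + 4x) ≡ x^2 + 2x (mod f). Check: (4x^2 + 3)·(x^2 + 2x) = 4x^4 + 3x^3 + 3x^2 + x ≡ 1 (mod x^3 + 3x^2 + 4).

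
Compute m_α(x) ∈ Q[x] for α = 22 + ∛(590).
m_α(x) = x^3 - 66x^2 + 1452x - 11238

Set β = α - 22 = ∛(590), so β^3 = 590. Then (α - 22)^3 - 590 = 0, i.e. α is a root of g(x) = (x - 22)^3 - 590 = x^3 - 66x^2 + 1452x - 11238. Since g(x) = h(x - 22) where h(x) = x^3 - 590, and h is irreducible over Q (because 590 is not a perfect cube, so h has no rational root, and a monic cubic with no rational root is irreducible), g is also irreducible (irreducibility is preserved under the substitution x → x - 22). Hence m_α(x) = x^3 - 66x^2 + 1452x - 11238.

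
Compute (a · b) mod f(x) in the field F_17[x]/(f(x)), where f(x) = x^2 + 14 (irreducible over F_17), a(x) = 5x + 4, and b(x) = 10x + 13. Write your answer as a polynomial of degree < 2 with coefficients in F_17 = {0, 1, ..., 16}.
a · b ≡ 3x + 15 (mod f(x))

Multiply in F_17[x]: a(x)·b(x) = (5x + 4)·(10x + 13) = 16x^2 + 3x + 1. This has degree ≥ 2, so divide by f(x) over F_17: 16x^2 + 3x + 1 = (16)·(x^2 + 14) + (3x + 15). Hence a·b ≡ 3x + 15 (mod f). (F_17[x]/(f) is a field with 17^2 = 289 elements since f is irreducible of degree 2.)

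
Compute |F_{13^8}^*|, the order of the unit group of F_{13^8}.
|F_{13^8}^*| = 815730720

F_{13^8} has 13^8 = 815730721 elements; its multiplicative group consists of all nonzero elements, so |F_{13^8}^*| = 815730721 - 1 = 815730720. (It is cyclic since any finite subgroup of the multiplicative group of a field is cyclic.)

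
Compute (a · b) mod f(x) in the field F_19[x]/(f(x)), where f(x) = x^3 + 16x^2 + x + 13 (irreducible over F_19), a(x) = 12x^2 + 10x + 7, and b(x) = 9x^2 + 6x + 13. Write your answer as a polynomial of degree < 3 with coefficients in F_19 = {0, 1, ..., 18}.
a · b ≡ 14x^2 + 11x + 5 (mod f(x))

Multiply in F_19[x]: a(x)·b(x) = (12x^2 + 10x + 7)·(9x^2 + 6x + 13) = 13x^4 + 10x^3 + 13x^2 + x + 15. This has degree ≥ 3, so divide by f(x) over F_19: 13x^4 + 10x^3 + 13x^2 + x + 15 = (13x + 11)·(x^3 + 16x^2 + x + 13) + (14x^2 + 11x + 5). Hence a·b ≡ 14x^2 + 11x + 5 (mod f). (F_19[x]/(f) is a field with 19^3 = 6859 elements since f is irreducible of degree 3.)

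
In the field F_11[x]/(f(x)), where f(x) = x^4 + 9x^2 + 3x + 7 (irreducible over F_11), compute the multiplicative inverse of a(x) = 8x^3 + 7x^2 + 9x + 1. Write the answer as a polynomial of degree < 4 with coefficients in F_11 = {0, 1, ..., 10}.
a(x)^(-1) ≡ 6x^3 + 6x^2 + 3x + 6 (mod f(x))

Since f is irreducible over F_11, F_11[x]/(f) is a field and a(x) ≠ 0 has an inverse. Apply the extended Euclidean algorithm to f(x) and a(x) in F_11[x]: f(x) = (7x + 9)·a(x) + (4x^2 + 3x + 9);  a(x) = (2x + 3)·(4x^2 + 3x + 9) + (4x + 7);  (4x^2 + 3x + 9) = (x + 10)·(4x + 7) + (5). The last nonzero remainder is the constant 5 = gcd(f, a) in F_11. Back-substituting through the division chain expresses 5 = s(x)·a(x) + t(x)·f(x) with s(x) ≡ 8x^3 + 8x^2 + 4x + 8 (mod f), so (8x^3 + 8x^2 + 4x + 8)·a(x) ≡ 5 (mod f). Multiplying by 5^(-1) ≡ 9 in F_11 gives a(x)^(-1) ≡ 9·(8x^3 + 8x^2 + 4x + 8) ≡ 6x^3 + 6x^2 + 3x + 6 (mod f). Check: (8x^3 + 7x^2 + 9x + 1)·(6x^3 + 6x^2 + 3x + 6) = 4x^6 + 2x^5 + 10x^4 + 8x^3 + 9x^2 + 2x + 6 ≡ 1 (mod x^4 + 9x^2 + 3x + 7).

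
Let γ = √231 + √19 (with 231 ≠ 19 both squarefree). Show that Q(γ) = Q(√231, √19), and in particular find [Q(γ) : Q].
[Q(γ) : Q] = 4 (equivalently, Q(γ) = Q(√231, √19))

Obviously Q(γ) ⊆ Q(√231, √19), and [Q(√231, √19):Q] = 4 (since 231, 19 are distinct squarefree integers > 1 with 4389 not a perfect square). To show equality we compute the minimal polynomial of γ. From γ = √231 + √19: γ^2 = 231 + 2√(4389) + 19 = 250 + 2√(4389), so γ^2 - 250 = 2√(4389); squaring, (γ^2 - 250)^2 = 4·4389, i.e. γ^4 - 500γ^2 + 62500 - 17556 = 0, i.e. γ^4 - 500γ^2 + 44944 = 0. So γ is a root of x^4 - 500x^2 + 44944. This polynomial is irreducible over Q: it has no rational root (each ±√231 ± √19 is irrational), and any factorization into two quadratics over Q would force √(4389) ∈ Q (pairing opposite roots) or √231, √19 ∈ Q (other pairings), all impossible. Hence [Q(γ):Q] = 4 = [Q(√231, √19):Q], so Q(γ) = Q(√231, √19).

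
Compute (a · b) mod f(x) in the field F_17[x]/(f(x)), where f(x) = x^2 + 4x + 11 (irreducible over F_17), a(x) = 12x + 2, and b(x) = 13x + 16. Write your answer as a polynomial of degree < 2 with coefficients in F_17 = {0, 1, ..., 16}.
a · b ≡ 2x + 16 (mod f(x))

Multiply in F_17[x]: a(x)·b(x) = (12x + 2)·(13x + 16) = 3x^2 + 14x + 15. This has degree ≥ 2, so divide by f(x) over F_17: 3x^2 + 14x + 15 = (3)·(x^2 + 4x + 11) + (2x + 16). Hence a·b ≡ 2x + 16 (mod f). (F_17[x]/(f) is a field with 17^2 = 289 elements since f is irreducible of degree 2.)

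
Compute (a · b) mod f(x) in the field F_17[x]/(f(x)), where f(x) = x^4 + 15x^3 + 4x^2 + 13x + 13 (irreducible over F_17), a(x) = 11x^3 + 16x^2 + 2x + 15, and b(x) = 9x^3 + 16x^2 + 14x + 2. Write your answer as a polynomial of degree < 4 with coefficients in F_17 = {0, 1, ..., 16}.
a · b ≡ 6x^3 + 9x^2 + 13x + 1 (mod f(x))

Multiply in F_17[x]: a(x)·b(x) = (11x^3 + 16x^2 + 2x + 15)·(9x^3 + 16x^2 + 14x + 2) = 14x^6 + 14x^5 + 3x^4 + 5x^3 + 11x^2 + 10x + 13. This has degree ≥ 4, so divide by f(x) over F_17: 14x^6 + 14x^5 + 3x^4 + 5x^3 + 11x^2 + 10x + 13 = (14x^2 + 8x + 14)·(x^4 + 15x^3 + 4x^2 + 13x + 13) + (6x^3 + 9x^2 + 13x + 1). Hence a·b ≡ 6x^3 + 9x^2 + 13x + 1 (mod f). (F_17[x]/(f) is a field with 17^4 = 83521 elements since f is irreducible of degree 4.)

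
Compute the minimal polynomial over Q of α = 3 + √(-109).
m_α(x) = x^2 - 6x + 118

From α - 3 = √(-109), squaring gives (α - 3)^2 = -109, i.e. α^2 - 6α + 9 = -109, so α^2 - 6α + 118 = 0. The discriminant of x^2 - 6x + 118 is (-6)^2 - 4·(118) = 36 - 472 = -436, and 4·(-109) is not a perfect square in Q since -109 is squarefree and ≠ 1. Hence x^2 - 6x + 118 is irreducible over Q and is the minimal polynomial of α.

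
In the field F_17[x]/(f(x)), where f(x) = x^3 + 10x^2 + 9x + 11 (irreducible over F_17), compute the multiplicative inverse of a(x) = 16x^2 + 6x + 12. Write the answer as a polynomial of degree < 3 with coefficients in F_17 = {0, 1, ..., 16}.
a(x)^(-1) ≡ 15x^2 + 15x + 8 (mod f(x))

Since f is irreducible over F_17, F_17[x]/(f) is a field and a(x) ≠ 0 has an inverse. Apply the extended Euclidean algorithm to f(x) and a(x) in F_17[x]: f(x) = (16x + 1)·a(x) + (15x + 16);  a(x) = (9x + 1)·(15x + 16) + (13). The last nonzero remainder is the constant 13 = gcd(f, a) in F_17. Back-substituting through the division chain expresses 13 = s(x)·a(x) + t(x)·f(x) with s(x) ≡ 8x^2 + 8x + 2 (mod f), so (8x^2 + 8x + 2)·a(x) ≡ 13 (mod f). Multiplying by 13^(-1) ≡ 4 in F_17 gives a(x)^(-1) ≡ 4·(8x^2 + 8x + 2) ≡ 15x^2 + 15x + 8 (mod f). Check: (16x^2 + 6x + 12)·(15x^2 + 15x + 8) = 2x^4 + 7x^3 + 7x^2 + 7x + 11 ≡ 1 (mod x^3 + 10x^2 + 9x + 11).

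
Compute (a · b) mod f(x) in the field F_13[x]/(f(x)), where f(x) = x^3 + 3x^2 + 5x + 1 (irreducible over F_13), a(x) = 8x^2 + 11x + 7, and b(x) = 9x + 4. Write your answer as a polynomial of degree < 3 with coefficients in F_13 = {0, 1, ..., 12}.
a · b ≡ 6x^2 + 7x + 8 (mod f(x))

Multiply in F_13[x]: a(x)·b(x) = (8x^2 + 11x + 7)·(9x + 4) = 7x^3 + x^2 + 3x + 2. This has degree ≥ 3, so divide by f(x) over F_13: 7x^3 + x^2 + 3x + 2 = (7)·(x^3 + 3x^2 + 5x + 1) + (6x^2 + 7x + 8). Hence a·b ≡ 6x^2 + 7x + 8 (mod f). (F_13[x]/(f) is a field with 13^3 = 2197 elements since f is irreducible of degree 3.)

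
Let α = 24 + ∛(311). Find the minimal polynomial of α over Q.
m_α(x) = x^3 - 72x^2 + 1728x - 14135

Set β = α - 24 = ∛(311), so β^3 = 311. Then (α - 24)^3 - 311 = 0, i.e. α is a root of g(x) = (x - 24)^3 - 311 = x^3 - 72x^2 + 1728x - 14135. Since g(x) = h(x - 24) where h(x) = x^3 - 311, and h is irreducible over Q (because 311 is not a perfect cube, so h has no rational root, and a monic cubic with no rational root is irreducible), g is also irreducible (irreducibility is preserved under the substitution x → x - 24). Hence m_α(x) = x^3 - 72x^2 + 1728x - 14135.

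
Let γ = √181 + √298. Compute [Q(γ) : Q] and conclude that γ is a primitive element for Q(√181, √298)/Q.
[Q(γ) : Q] = 4 (equivalently, Q(γ) = Q(√181, √298))

Obviously Q(γ) ⊆ Q(√181, √298), and [Q(√181, √298):Q] = 4 (since 181, 298 are distinct squarefree integers > 1 with 53938 not a perfect square). To show equality we compute the minimal polynomial of γ. From γ = √181 + √298: γ^2 = 181 + 2√(53938) + 298 = 479 + 2√(53938), so γ^2 - 479 = 2√(53938); squaring, (γ^2 - 479)^2 = 4·53938, i.e. γ^4 - 958γ^2 + 229441 - 215752 = 0, i.e. γ^4 - 958γ^2 + 13689 = 0. So γ is a root of x^4 - 958x^2 + 13689. This polynomial is irreducible over Q: it has no rational root (each ±√181 ± √298 is irrational), and any factorization into two quadratics over Q would force √(53938) ∈ Q (pairing opposite roots) or √181, √298 ∈ Q (other pairings), all impossible. Hence [Q(γ):Q] = 4 = [Q(√181, √298):Q], so Q(γ) = Q(√181, √298).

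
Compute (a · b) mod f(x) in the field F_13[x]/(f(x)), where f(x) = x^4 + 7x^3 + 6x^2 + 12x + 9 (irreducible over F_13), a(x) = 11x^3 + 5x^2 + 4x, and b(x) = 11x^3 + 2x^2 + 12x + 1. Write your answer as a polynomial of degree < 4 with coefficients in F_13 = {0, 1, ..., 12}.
a · b ≡ 3x^3 + 8x^2 + 6x + 4 (mod f(x))

Multiply in F_13[x]: a(x)·b(x) = (11x^3 + 5x^2 + 4x)·(11x^3 + 2x^2 + 12x + 1) = 4x^6 + 12x^5 + 4x^4 + x^3 + x^2 + 4x. This has degree ≥ 4, so divide by f(x) over F_13: 4x^6 + 12x^5 + 4x^4 + x^3 + x^2 + 4x = (4x^2 + 10x + 1)·(x^4 + 7x^3 + 6x^2 + 12x + 9) + (3x^3 + 8x^2 + 6x + 4). Hence a·b ≡ 3x^3 + 8x^2 + 6x + 4 (mod f). (F_13[x]/(f) is a field with 13^4 = 28561 elements since f is irreducible of degree 4.)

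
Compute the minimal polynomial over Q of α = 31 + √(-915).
m_α(x) = x^2 - 62x + 1876

From α - 31 = √(-915), squaring gives (α - 31)^2 = -915, i.e. α^2 - 62α + 961 = -915, so α^2 - 62α + 1876 = 0. The discriminant of x^2 - 62x + 1876 is (-62)^2 - 4·(1876) = 3844 - 7504 = -3660, and 4·(-915) is not a perfect square in Q since -915 is squarefree and ≠ 1. Hence x^2 - 62x + 1876 is irreducible over Q and is the minimal polynomial of α.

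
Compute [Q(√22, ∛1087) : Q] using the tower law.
[Q(√22, ∛1087) : Q] = 6

Let L = Q(√22, ∛1087). Since Q(√22) ⊂ L and [Q(√22):Q] = 2, the tower law gives 2 | [L:Q]. Likewise Q(∛1087) ⊂ L with [Q(∛1087):Q] = 3 (because 1087 is not a perfect cube), so 3 | [L:Q]. As gcd(2,3) = 1, [L:Q] is divisible by 6. Conversely L is generated over Q by √22 and ∛1087, so [L:Q] ≤ 2·3 = 6. Therefore [Q(√22, ∛1087) : Q] = 6.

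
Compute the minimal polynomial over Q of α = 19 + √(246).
m_α(x) = x^2 - 38x + 115

From α - 19 = √(246), squaring gives (α - 19)^2 = 246, i.e. α^2 - 38α + 361 = 246, so α^2 - 38α + 115 = 0. The discriminant of x^2 - 38x + 115 is (-38)^2 - 4·(115) = 1444 - 460 = 984, and 4·(246) is not a perfect square in Q since 246 is squarefree and ≠ 1. Hence x^2 - 38x + 115 is irreducible over Q and is the minimal polynomial of α.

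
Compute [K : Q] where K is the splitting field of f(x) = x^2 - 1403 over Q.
[K : Q] = 2

f(x) = x^2 - 1403 factors as (x - √1403)(x + √1403). The splitting field is K = Q(√1403). Since 1403 is squarefree and > 1, it is not a perfect square, so x^2 - 1403 is irreducible over Q and [Q(√1403) : Q] = 2. Hence [K : Q] = 2.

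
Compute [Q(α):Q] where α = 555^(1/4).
[Q(α):Q] = 4

α is a root of x^4 - 555. By Eisenstein's criterion at the prime p = 3 (which divides the constant term 555 but p^2 = 9 does not, since 555 is squarefree), x^4 - 555 is irreducible over Q. Hence [Q(α):Q] = 4.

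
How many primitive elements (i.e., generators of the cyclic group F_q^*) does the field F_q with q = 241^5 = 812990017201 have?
There are φ(812990017200) = 213243264000 primitive elements

F_q^* is cyclic of order q - 1 = 812990017200. A cyclic group of order m has exactly φ(m) generators. Here m = 812990017200 = 2^4 · 3 · 5^2 · 61 · 11106421, so the number of primitive elements is φ(812990017200) = 213243264000.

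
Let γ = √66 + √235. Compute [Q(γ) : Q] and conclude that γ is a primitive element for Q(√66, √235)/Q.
[Q(γ) : Q] = 4 (equivalently, Q(γ) = Q(√66, √235))

Obviously Q(γ) ⊆ Q(√66, √235), and [Q(√66, √235):Q] = 4 (since 66, 235 are distinct squarefree integers > 1 with 15510 not a perfect square). To show equality we compute the minimal polynomial of γ. From γ = √66 + √235: γ^2 = 66 + 2√(15510) + 235 = 301 + 2√(15510), so γ^2 - 301 = 2√(15510); squaring, (γ^2 - 301)^2 = 4·15510, i.e. γ^4 - 602γ^2 + 90601 - 62040 = 0, i.e. γ^4 - 602γ^2 + 28561 = 0. So γ is a root of x^4 - 602x^2 + 28561. This polynomial is irreducible over Q: it has no rational root (each ±√66 ± √235 is irrational), and any factorization into two quadratics over Q would force √(15510) ∈ Q (pairing opposite roots) or √66, √235 ∈ Q (other pairings), all impossible. Hence [Q(γ):Q] = 4 = [Q(√66, √235):Q], so Q(γ) = Q(√66, √235).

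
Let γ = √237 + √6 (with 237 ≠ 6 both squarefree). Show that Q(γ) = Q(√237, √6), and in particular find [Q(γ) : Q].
[Q(γ) : Q] = 4 (equivalently, Q(γ) = Q(√237, √6))

Obviously Q(γ) ⊆ Q(√237, √6), and [Q(√237, √6):Q] = 4 (since 237, 6 are distinct squarefree integers > 1 with 1422 not a perfect square). To show equality we compute the minimal polynomial of γ. From γ = √237 + √6: γ^2 = 237 + 2√(1422) + 6 = 243 + 2√(1422), so γ^2 - 243 = 2√(1422); squaring, (γ^2 - 243)^2 = 4·1422, i.e. γ^4 - 486γ^2 + 59049 - 5688 = 0, i.e. γ^4 - 486γ^2 + 53361 = 0. So γ is a root of x^4 - 486x^2 + 53361. This polynomial is irreducible over Q: it has no rational root (each ±√237 ± √6 is irrational), and any factorization into two quadratics over Q would force √(1422) ∈ Q (pairing opposite roots) or √237, √6 ∈ Q (other pairings), all impossible. Hence [Q(γ):Q] = 4 = [Q(√237, √6):Q], so Q(γ) = Q(√237, √6).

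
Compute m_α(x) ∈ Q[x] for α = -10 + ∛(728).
m_α(x) = x^3 + 30x^2 + 300x + 272

Set β = α + 10 = ∛(728), so β^3 = 728. Then (α + 10)^3 - 728 = 0, i.e. α is a root of g(x) = (x + 10)^3 - 728 = x^3 + 30x^2 + 300x + 272. Since g(x) = h(x + 10) where h(x) = x^3 - 728, and h is irreducible over Q (because 728 is not a perfect cube, so h has no rational root, and a monic cubic with no rational root is irreducible), g is also irreducible (irreducibility is preserved under the substitution x → x + 10). Hence m_α(x) = x^3 + 30x^2 + 300x + 272.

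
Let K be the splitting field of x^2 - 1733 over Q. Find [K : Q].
[K : Q] = 2

f(x) = x^2 - 1733 factors as (x - √1733)(x + √1733). The splitting field is K = Q(√1733). Since 1733 is squarefree and > 1, it is not a perfect square, so x^2 - 1733 is irreducible over Q and [Q(√1733) : Q] = 2. Hence [K : Q] = 2.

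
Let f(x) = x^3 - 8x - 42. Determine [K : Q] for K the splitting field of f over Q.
[K : Q] = 6

By the rational root test, any rational root of the monic integer polynomial f(x) = x^3 - 8x - 42 must be an integer dividing the constant term -42, i.e. one of ±{1, 2, 3, 6, 7, 14, 21, 42}. Evaluating: f(1) = -49, f(-1) = -35, f(2) = -50, f(-2) = -34, f(3) = -39, f(-3) = -45, f(6) = 126, f(-6) = -210, f(7) = 245, f(-7) = -329, f(14) = 2590, f(-14) = -2674, f(21) = 9051, f(-21) = -9135, f(42) = 73710, f(-42) = -73794; none is 0, so f has no rational root and is therefore irreducible over Q (a cubic with no linear factor over a field is irreducible). For an irreducible cubic, the Galois group is A_3 or S_3 according as the discriminant disc(f) = -4a^3 - 27b^2 = -4·(-8)^3 - 27·(-42)^2 = -45580 is or is not a square in Q. Here disc(f) = -45580 is not a perfect square in Q, so the Galois group of f over Q is not contained in A_3 and must be all of S_3. The splitting field has degree |S_3| = 6 over Q, so [K : Q] = 6.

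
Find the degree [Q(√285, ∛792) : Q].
[Q(√285, ∛792) : Q] = 6

Let L = Q(√285, ∛792). Since Q(√285) ⊂ L and [Q(√285):Q] = 2, the tower law gives 2 | [L:Q]. Likewise Q(∛792) ⊂ L with [Q(∛792):Q] = 3 (because 792 is not a perfect cube), so 3 | [L:Q]. As gcd(2,3) = 1, [L:Q] is divisible by 6. Conversely L is generated over Q by √285 and ∛792, so [L:Q] ≤ 2·3 = 6. Therefore [Q(√285, ∛792) : Q] = 6.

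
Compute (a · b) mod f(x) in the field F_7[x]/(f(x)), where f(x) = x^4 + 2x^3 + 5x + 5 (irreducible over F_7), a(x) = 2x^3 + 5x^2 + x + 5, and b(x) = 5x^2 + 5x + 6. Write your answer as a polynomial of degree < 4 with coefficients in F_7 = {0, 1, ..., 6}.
a · b ≡ 5x^3 + 3x^2 + 4x + 4 (mod f(x))

Multiply in F_7[x]: a(x)·b(x) = (2x^3 + 5x^2 + x + 5)·(5x^2 + 5x + 6) = 3x^5 + 4x^2 + 3x + 2. This has degree ≥ 4, so divide by f(x) over F_7: 3x^5 + 4x^2 + 3x + 2 = (3x + 1)·(x^4 + 2x^3 + 5x + 5) + (5x^3 + 3x^2 + 4x + 4). Hence a·b ≡ 5x^3 + 3x^2 + 4x + 4 (mod f). (F_7[x]/(f) is a field with 7^4 = 2401 elements since f is irreducible of degree 4.)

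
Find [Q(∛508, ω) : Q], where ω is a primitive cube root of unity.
[Q(∛508, ω) : Q] = 6

[Q(∛508):Q] = 3 (min poly x^3 - 508, irreducible since 508 is not a perfect cube). [Q(ω):Q] = 2 (min poly x^2 + x + 1). Since Q(∛508) ⊂ R and ω ∉ R, we have ω ∉ Q(∛508), so x^2 + x + 1 remains irreducible over Q(∛508) and [Q(∛508, ω) : Q(∛508)] = 2. By the tower law, [Q(∛508, ω) : Q] = 3 · 2 = 6. (In fact Q(∛508, ω) is the splitting field of x^3 - 508 over Q.)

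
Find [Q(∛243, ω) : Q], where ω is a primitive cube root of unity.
[Q(∛243, ω) : Q] = 6

[Q(∛243):Q] = 3 (min poly x^3 - 243, irreducible since 243 is not a perfect cube). [Q(ω):Q] = 2 (min poly x^2 + x + 1). Since Q(∛243) ⊂ R and ω ∉ R, we have ω ∉ Q(∛243), so x^2 + x + 1 remains irreducible over Q(∛243) and [Q(∛243, ω) : Q(∛243)] = 2. By the tower law, [Q(∛243, ω) : Q] = 3 · 2 = 6. (In fact Q(∛243, ω) is the splitting field of x^3 - 243 over Q.)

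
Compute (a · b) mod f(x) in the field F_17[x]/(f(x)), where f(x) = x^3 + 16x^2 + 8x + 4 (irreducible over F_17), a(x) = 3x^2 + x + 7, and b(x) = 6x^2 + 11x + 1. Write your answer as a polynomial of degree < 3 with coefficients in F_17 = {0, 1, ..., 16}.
a · b ≡ 3x^2 + 9x (mod f(x))

Multiply in F_17[x]: a(x)·b(x) = (3x^2 + x + 7)·(6x^2 + 11x + 1) = x^4 + 5x^3 + 5x^2 + 10x + 7. This has degree ≥ 3, so divide by f(x) over F_17: x^4 + 5x^3 + 5x^2 + 10x + 7 = (x + 6)·(x^3 + 16x^2 + 8x + 4) + (3x^2 + 9x). Hence a·b ≡ 3x^2 + 9x (mod f). (F_17[x]/(f) is a field with 17^3 = 4913 elements since f is irreducible of degree 3.)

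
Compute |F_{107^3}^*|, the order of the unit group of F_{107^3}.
|F_{107^3}^*| = 1225042

F_{107^3} has 107^3 = 1225043 elements; its multiplicative group consists of all nonzero elements, so |F_{107^3}^*| = 1225043 - 1 = 1225042. (It is cyclic since any finite subgroup of the multiplicative group of a field is cyclic.)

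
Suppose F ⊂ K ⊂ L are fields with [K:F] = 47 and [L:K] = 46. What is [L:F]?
[L:F] = 2162

The tower law says that for any tower of field extensions F ⊂ K ⊂ L with finite degrees, [L:F] = [L:K] · [K:F]. Here this gives [L:F] = 46 · 47 = 2162.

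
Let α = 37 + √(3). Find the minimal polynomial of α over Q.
m_α(x) = x^2 - 74x + 1366

From α - 37 = √(3), squaring gives (α - 37)^2 = 3, i.e. α^2 - 74α + 1369 = 3, so α^2 - 74α + 1366 = 0. The discriminant of x^2 - 74x + 1366 is (-74)^2 - 4·(1366) = 5476 - 5464 = 12, and 4·(3) is not a perfect square in Q since 3 is squarefree and ≠ 1. Hence x^2 - 74x + 1366 is irreducible over Q and is the minimal polynomial of α.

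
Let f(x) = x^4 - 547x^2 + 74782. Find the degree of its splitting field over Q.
[K : Q] = 4

Solving the quadratic in x^2: x^2 = (547 ± √(547^2 - 4·74782))/2 = (547 ± √81)/2 = (547 ± 9)/2, giving x^2 = 278 or x^2 = 269. So f(x) = (x^2 - 278)(x^2 - 269) and the roots of f are ±√278, ±√269. Hence the splitting field is K = Q(√278, √269). Since 278 and 269 are distinct squarefree integers > 1, their product 74782 is not a perfect square, so √269 ∉ Q(√278). By the tower law [K:Q] = [Q(√278,√269):Q(√278)] · [Q(√278):Q] = 2 · 2 = 4.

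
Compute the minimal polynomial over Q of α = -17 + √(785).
m_α(x) = x^2 + 34x - 496

From α + 17 = √(785), squaring gives (α + 17)^2 = 785, i.e. α^2 + 34α + 289 = 785, so α^2 + 34α - 496 = 0. The discriminant of x^2 + 34x - 496 is (34)^2 - 4·(-496) = 1156 + 1984 = 3140, and 4·(785) is not a perfect square in Q since 785 is squarefree and ≠ 1. Hence x^2 + 34x - 496 is irreducible over Q and is the minimal polynomial of α.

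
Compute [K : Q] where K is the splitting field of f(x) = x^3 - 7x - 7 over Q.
[K : Q] = 3

By the rational root test, any rational root of the monic integer polynomial f(x) = x^3 - 7x - 7 must be an integer dividing the constant term -7, i.e. one of ±{1, 7}. Evaluating: f(1) = -13, f(-1) = -1, f(7) = 287, f(-7) = -301; none is 0, so f has no rational root and is therefore irreducible over Q (a cubic with no linear factor over a field is irreducible). For an irreducible cubic, the Galois group is A_3 or S_3 according as the discriminant disc(f) = -4a^3 - 27b^2 = -4·(-7)^3 - 27·(-7)^2 = 49 is or is not a square in Q. Here disc(f) = 49 = 7^2 is a perfect square in Q, so the Galois group of f over Q is contained in A_3, hence equals A_3 (cyclic of order 3). The splitting field has degree |A_3| = 3 over Q, so [K : Q] = 3.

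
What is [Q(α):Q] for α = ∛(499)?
[Q(α):Q] = 3

The minimal polynomial of α is x^3 - 499, irreducible over Q since 499 is not a perfect cube (so x^3 - 499 has no rational root). Hence [Q(α):Q] = deg(m_α) = 3.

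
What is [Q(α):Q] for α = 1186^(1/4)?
[Q(α):Q] = 4

α is a root of x^4 - 1186. By Eisenstein's criterion at the prime p = 2 (which divides the constant term 1186 but p^2 = 4 does not, since 1186 is squarefree), x^4 - 1186 is irreducible over Q. Hence [Q(α):Q] = 4.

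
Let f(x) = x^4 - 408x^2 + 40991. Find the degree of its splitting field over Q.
[K : Q] = 4

Solving the quadratic in x^2: x^2 = (408 ± √(408^2 - 4·40991))/2 = (408 ± √2500)/2 = (408 ± 50)/2, giving x^2 = 229 or x^2 = 179. So f(x) = (x^2 - 229)(x^2 - 179) and the roots of f are ±√229, ±√179. Hence the splitting field is K = Q(√229, √179). Since 229 and 179 are distinct squarefree integers > 1, their product 40991 is not a perfect square, so √179 ∉ Q(√229). By the tower law [K:Q] = [Q(√229,√179):Q(√229)] · [Q(√229):Q] = 2 · 2 = 4.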